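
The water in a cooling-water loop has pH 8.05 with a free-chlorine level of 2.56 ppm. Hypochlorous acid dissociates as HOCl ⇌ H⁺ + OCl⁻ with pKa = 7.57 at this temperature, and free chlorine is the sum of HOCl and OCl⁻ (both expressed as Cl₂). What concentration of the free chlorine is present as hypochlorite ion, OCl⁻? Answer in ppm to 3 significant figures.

1.92 ppm

[OCl⁻]/[HOCl] = 10^(pH − pKa) = 10^(8.05 − 7.57) = 10^0.48 = 3.02.
Fraction as HOCl = 1 / (1 + 3.02) = 0.2488.
OCl⁻ = (1 − 0.2488) × 2.56 ppm = 1.923 ppm.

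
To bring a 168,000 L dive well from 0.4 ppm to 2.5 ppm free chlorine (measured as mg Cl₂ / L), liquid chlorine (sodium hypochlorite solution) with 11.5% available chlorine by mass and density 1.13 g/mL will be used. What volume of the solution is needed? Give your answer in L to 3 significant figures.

2.71 L

Chlorine deficit: 2.5 − 0.4 = 2.1 ppm = 2.1 mg/L as Cl₂.
Cl₂ equivalent needed: 2.1 mg/L × 168,000 L = 352,800 mg = 352.8 g.
Product at 11.5% available chlorine: 352.8 / 0.115 = 3068 g.
Volume at density 1.13 g/mL: 3068 g ÷ 1.13 g/mL = 2715 mL.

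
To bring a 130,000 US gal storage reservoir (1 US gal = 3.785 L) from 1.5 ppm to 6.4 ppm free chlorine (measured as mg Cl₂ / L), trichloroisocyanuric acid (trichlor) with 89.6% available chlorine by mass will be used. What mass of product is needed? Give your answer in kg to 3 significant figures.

Volume: 130,000 US gal × 3.785 L/gal = 492,050 L.
Chlorine deficit: 6.4 − 1.5 = 4.9 ppm = 4.9 mg/L as Cl₂.
Cl₂ equivalent needed: 4.9 mg/L × 492,050 L = 2,411,000 mg = 2411 g.
Product at 89.6% available chlorine: 2411 / 0.896 = 2691 g.

2.69 kg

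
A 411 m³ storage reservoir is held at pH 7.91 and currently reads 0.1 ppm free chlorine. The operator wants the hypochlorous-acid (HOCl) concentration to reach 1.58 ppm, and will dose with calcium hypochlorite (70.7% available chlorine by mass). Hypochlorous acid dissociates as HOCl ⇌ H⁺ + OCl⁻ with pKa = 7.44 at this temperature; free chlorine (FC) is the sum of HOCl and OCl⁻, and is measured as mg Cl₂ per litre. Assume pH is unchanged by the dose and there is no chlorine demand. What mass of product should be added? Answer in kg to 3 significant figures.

3.57 kg

Volume: 411 m³ = 411,000 L.
[OCl⁻]/[HOCl] = 10^(pH − pKa) = 10^(7.91 − 7.44) = 2.951; fraction as HOCl = 1/(1 + 2.951) = 0.2531.
Free chlorine required for 1.58 ppm HOCl: 1.58 / 0.2531 = 6.243 ppm.
FC to add: 6.243 − 0.1 = 6.143 mg/L as Cl₂.
Cl₂ equivalent: 6.143 mg/L × 411,000 L = 2525 g.
Product at 70.7% available Cl: 2525 / 0.707 = 3571 g.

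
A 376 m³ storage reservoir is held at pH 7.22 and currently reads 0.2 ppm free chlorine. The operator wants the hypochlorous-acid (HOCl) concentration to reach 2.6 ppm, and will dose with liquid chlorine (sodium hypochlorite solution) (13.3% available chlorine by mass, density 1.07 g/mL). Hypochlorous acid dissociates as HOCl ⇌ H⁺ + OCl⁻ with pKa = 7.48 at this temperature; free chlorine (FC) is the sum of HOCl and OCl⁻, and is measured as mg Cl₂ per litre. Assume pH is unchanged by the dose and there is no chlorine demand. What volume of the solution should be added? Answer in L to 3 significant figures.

10.1 L

Volume: 376 m³ = 376,000 L.
[OCl⁻]/[HOCl] = 10^(pH − pKa) = 10^(7.22 − 7.48) = 0.5495; fraction as HOCl = 1/(1 + 0.5495) = 0.6454.
Free chlorine required for 2.6 ppm HOCl: 2.6 / 0.6454 = 4.029 ppm.
FC to add: 4.029 − 0.2 = 3.829 mg/L as Cl₂.
Cl₂ equivalent: 3.829 mg/L × 376,000 L = 1440 g.
Product at 13.3% available Cl: 1440 / 0.133 = 10,820 g.
Volume: 10,820 g ÷ 1.07 g/mL = 10,120 mL.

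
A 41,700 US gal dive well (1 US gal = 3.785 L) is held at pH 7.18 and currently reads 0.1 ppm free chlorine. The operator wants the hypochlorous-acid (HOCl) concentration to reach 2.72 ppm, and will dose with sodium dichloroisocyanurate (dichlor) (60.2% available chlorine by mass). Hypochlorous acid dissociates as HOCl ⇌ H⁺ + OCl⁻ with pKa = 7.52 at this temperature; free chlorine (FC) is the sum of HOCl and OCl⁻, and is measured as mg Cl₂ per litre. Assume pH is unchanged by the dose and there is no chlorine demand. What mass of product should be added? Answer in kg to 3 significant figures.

1.01 kg

Volume: 41,700 US gal × 3.785 L/gal = 157,834 L.
[OCl⁻]/[HOCl] = 10^(pH − pKa) = 10^(7.18 − 7.52) = 0.4571; fraction as HOCl = 1/(1 + 0.4571) = 0.6863.
Free chlorine required for 2.72 ppm HOCl: 2.72 / 0.6863 = 3.963 ppm.
FC to add: 3.963 − 0.1 = 3.863 mg/L as Cl₂.
Cl₂ equivalent: 3.863 mg/L × 157,834 L = 609.8 g.
Product at 60.2% available Cl: 609.8 / 0.602 = 1013 g.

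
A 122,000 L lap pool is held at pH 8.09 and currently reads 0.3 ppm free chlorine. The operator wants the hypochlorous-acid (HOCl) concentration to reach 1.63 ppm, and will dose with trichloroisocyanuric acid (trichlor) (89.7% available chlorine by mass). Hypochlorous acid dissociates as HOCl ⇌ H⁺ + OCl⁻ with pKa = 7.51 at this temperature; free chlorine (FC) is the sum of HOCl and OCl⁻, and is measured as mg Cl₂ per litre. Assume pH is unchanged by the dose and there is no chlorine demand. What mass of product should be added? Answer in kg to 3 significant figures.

1.02 kg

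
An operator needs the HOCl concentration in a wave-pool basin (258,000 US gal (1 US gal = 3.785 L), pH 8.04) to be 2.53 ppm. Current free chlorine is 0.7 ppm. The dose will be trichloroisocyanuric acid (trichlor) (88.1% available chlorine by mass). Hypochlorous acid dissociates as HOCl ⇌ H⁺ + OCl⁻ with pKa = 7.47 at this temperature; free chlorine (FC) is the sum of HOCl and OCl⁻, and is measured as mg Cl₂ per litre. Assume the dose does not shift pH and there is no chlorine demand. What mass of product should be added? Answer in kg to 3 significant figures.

12.4 kg

Volume: 258,000 US gal × 3.785 L/gal = 976,530 L.
[OCl⁻]/[HOCl] = 10^(pH − pKa) = 10^(8.04 − 7.47) = 3.715; fraction as HOCl = 1/(1 + 3.715) = 0.2121.
Free chlorine required for 2.53 ppm HOCl: 2.53 / 0.2121 = 11.93 ppm.
FC to add: 11.93 − 0.7 = 11.23 mg/L as Cl₂.
Cl₂ equivalent: 11.23 mg/L × 976,530 L = 10,970 g.
Product at 88.1% available Cl: 10,970 / 0.881 = 12,450 g.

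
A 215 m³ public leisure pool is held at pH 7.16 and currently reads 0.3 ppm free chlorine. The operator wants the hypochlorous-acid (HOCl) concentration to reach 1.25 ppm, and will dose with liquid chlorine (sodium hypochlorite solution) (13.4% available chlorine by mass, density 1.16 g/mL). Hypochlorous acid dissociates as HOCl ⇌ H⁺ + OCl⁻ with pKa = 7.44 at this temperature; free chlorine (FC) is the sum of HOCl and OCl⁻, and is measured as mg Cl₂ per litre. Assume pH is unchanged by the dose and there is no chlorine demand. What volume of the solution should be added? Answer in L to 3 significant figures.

Volume: 215 m³ = 215,000 L.
[OCl⁻]/[HOCl] = 10^(pH − pKa) = 10^(7.16 − 7.44) = 0.5248; fraction as HOCl = 1/(1 + 0.5248) = 0.6558.
Free chlorine required for 1.25 ppm HOCl: 1.25 / 0.6558 = 1.906 ppm.
FC to add: 1.906 − 0.3 = 1.606 mg/L as Cl₂.
Cl₂ equivalent: 1.606 mg/L × 215,000 L = 345.3 g.
Product at 13.4% available Cl: 345.3 / 0.134 = 2577 g.
Volume: 2577 g ÷ 1.16 g/mL = 2221 mL.

2.22 L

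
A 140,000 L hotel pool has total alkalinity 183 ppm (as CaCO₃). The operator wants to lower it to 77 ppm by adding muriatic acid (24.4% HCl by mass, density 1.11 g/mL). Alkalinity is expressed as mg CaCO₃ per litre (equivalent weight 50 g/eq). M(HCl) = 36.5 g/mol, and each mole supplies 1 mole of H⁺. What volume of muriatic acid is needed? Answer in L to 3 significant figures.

40.0 L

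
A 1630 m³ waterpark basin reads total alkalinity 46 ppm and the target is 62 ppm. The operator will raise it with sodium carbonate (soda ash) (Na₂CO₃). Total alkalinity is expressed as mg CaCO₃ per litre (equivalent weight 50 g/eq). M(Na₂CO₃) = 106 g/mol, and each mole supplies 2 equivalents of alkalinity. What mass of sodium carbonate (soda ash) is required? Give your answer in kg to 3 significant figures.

27.6 kg

Volume: 1630 m³ = 1,630,000 L.
Alkalinity to add: (62 − 46) = 16 mg/L as CaCO₃ × 1,630,000 L = 26,080 g as CaCO₃.
Equivalents: 26,080 g ÷ 50 g/eq = 521.6 eq.
Each mole of Na₂CO₃ supplies 2 eq, so 521.6 / 2 = 260.8 mol.
Mass: 260.8 mol × 106 g/mol = 27,640 g.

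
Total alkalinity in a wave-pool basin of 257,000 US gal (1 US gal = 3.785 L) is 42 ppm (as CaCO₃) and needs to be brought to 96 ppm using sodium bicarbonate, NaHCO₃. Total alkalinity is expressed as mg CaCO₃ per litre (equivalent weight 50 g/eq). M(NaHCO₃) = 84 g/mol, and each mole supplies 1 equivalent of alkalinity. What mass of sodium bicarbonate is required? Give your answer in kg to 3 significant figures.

88.2 kg

Volume: 257,000 US gal × 3.785 L/gal = 972,745 L.
Alkalinity to add: (96 − 42) = 54 mg/L as CaCO₃ × 972,745 L = 52,530 g as CaCO₃.
Equivalents: 52,530 g ÷ 50 g/eq = 1051 eq.
NaHCO₃ supplies 1 eq per mole → 1051 mol.
Mass: 1051 mol × 84 g/mol = 88,250 g.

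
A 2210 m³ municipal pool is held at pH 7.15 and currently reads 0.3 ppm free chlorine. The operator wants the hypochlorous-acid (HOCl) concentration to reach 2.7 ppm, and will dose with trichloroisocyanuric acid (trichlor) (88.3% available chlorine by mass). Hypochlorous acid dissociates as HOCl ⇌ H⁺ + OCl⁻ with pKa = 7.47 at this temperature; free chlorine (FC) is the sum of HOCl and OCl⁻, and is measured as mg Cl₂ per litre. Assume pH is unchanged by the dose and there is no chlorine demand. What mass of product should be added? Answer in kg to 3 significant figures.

Volume: 2210 m³ = 2,210,000 L.
[OCl⁻]/[HOCl] = 10^(pH − pKa) = 10^(7.15 − 7.47) = 0.4786; fraction as HOCl = 1/(1 + 0.4786) = 0.6763.
Free chlorine required for 2.7 ppm HOCl: 2.7 / 0.6763 = 3.992 ppm.
FC to add: 3.992 − 0.3 = 3.692 mg/L as Cl₂.
Cl₂ equivalent: 3.692 mg/L × 2,210,000 L = 8160 g.
Product at 88.3% available Cl: 8160 / 0.883 = 9241 g.

9.24 kg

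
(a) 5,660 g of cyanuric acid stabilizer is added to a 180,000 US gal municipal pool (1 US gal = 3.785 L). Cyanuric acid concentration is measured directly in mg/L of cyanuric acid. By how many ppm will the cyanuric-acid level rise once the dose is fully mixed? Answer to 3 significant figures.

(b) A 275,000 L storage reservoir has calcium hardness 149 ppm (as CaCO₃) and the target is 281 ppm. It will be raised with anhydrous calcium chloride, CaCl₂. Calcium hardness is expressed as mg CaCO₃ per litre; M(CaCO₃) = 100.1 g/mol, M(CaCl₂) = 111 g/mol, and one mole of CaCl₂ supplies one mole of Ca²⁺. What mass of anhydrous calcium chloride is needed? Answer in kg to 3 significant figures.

(a) 8.31 ppm; (b) 40.3 kg

(a) Volume: 180,000 US gal × 3.785 L/gal = 681,300 L.
(a) Rise: 5,660 g / 681,300 L × 1000 = 8.308 mg/L.

(b) Hardness to add: (281 − 149) = 132 mg/L as CaCO₃ × 275,000 L = 36,300 g as CaCO₃.
(b) Moles of Ca²⁺ (1 mol Ca²⁺ ≡ 1 mol CaCO₃): 36,300 / 100.1 g/mol = 362.6 mol.
(b) Mass of CaCl₂: 362.6 × 111 = 40,250 g.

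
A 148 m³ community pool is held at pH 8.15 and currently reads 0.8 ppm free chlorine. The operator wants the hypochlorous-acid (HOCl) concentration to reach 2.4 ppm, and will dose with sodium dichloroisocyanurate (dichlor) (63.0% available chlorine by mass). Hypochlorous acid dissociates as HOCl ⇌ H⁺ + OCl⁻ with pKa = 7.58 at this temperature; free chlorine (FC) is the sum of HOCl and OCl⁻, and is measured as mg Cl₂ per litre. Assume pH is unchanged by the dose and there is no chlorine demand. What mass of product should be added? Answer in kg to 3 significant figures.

2.47 kg

Volume: 148 m³ = 148,000 L.
[OCl⁻]/[HOCl] = 10^(pH − pKa) = 10^(8.15 − 7.58) = 3.715; fraction as HOCl = 1/(1 + 3.715) = 0.2121.
Free chlorine required for 2.4 ppm HOCl: 2.4 / 0.2121 = 11.32 ppm.
FC to add: 11.32 − 0.8 = 10.52 mg/L as Cl₂.
Cl₂ equivalent: 10.52 mg/L × 148,000 L = 1556 g.
Product at 63.0% available Cl: 1556 / 0.63 = 2471 g.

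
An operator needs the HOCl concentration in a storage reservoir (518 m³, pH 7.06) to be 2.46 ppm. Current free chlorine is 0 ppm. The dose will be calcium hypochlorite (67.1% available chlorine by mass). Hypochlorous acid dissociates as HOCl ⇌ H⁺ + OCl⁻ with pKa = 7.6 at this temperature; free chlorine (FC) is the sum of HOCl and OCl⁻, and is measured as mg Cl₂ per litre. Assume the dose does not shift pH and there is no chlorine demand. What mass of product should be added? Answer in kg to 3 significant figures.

Volume: 518 m³ = 518,000 L.
[OCl⁻]/[HOCl] = 10^(pH − pKa) = 10^(7.06 − 7.6) = 0.2884; fraction as HOCl = 1/(1 + 0.2884) = 0.7762.
Free chlorine required for 2.46 ppm HOCl: 2.46 / 0.7762 = 3.169 ppm.
FC to add: 3.169 − 0 = 3.169 mg/L as Cl₂.
Cl₂ equivalent: 3.169 mg/L × 518,000 L = 1642 g.
Product at 67.1% available Cl: 1642 / 0.671 = 2447 g.

2.45 kg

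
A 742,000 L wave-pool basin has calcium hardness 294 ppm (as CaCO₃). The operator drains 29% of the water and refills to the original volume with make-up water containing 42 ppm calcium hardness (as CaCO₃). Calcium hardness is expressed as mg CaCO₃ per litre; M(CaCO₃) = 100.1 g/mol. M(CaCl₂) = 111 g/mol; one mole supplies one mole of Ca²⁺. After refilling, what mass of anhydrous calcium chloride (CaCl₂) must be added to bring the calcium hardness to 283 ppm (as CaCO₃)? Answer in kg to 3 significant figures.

51.1 kg

After draining 29% and refilling: 294 × 0.71 + 42 × 0.29 = 220.92 ppm.
Deficit to target: 283 − 220.92 = 62.08 mg/L.
As CaCO₃: 62.08 mg/L × 742,000 L = 46,060 g; ÷ 100.1 = 460.2 mol Ca²⁺.
Mass: 460.2 × 111 = 51,080 g.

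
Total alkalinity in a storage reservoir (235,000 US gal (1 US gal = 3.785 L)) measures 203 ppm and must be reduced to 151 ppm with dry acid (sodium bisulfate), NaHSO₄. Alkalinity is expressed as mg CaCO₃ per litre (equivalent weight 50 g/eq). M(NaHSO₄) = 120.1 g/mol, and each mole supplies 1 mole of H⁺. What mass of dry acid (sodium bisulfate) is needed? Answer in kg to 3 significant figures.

111 kg

Volume: 235,000 US gal × 3.785 L/gal = 889,475 L.
Alkalinity to neutralize: (203 − 151) = 52 mg/L as CaCO₃ × 889,475 L = 46,250 g as CaCO₃.
Equivalents of H⁺ required: 46,250 ÷ 50 g/eq = 925.1 eq = 925.1 mol NaHSO₄.
Mass of NaHSO₄: 925.1 × 120.1 = 111,100 g.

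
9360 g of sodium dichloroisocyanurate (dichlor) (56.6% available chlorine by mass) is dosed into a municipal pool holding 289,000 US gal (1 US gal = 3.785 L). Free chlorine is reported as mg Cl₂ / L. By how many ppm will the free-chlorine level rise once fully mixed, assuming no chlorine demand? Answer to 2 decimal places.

Volume: 289,000 US gal × 3.785 L/gal = 1,093,865 L.
Available chlorine delivered: 9360 g × 0.566 = 5298 g as Cl₂.
Concentration rise: 5298 g / 1,093,865 L = 4.843 mg/L = 4.84 ppm.

4.84 ppm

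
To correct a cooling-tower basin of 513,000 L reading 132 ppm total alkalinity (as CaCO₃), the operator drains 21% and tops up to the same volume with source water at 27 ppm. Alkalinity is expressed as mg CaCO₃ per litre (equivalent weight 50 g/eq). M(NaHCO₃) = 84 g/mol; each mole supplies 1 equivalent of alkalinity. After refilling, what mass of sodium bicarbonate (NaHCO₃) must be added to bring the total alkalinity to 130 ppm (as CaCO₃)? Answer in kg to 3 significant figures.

17.3 kg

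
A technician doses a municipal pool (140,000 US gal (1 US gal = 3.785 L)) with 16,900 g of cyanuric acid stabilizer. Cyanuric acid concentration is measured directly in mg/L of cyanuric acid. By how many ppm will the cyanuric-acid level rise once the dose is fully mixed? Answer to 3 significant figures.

Volume: 140,000 US gal × 3.785 L/gal = 529,900 L.
Rise: 16,900 g / 529,900 L × 1000 = 31.89 mg/L.

31.9 ppm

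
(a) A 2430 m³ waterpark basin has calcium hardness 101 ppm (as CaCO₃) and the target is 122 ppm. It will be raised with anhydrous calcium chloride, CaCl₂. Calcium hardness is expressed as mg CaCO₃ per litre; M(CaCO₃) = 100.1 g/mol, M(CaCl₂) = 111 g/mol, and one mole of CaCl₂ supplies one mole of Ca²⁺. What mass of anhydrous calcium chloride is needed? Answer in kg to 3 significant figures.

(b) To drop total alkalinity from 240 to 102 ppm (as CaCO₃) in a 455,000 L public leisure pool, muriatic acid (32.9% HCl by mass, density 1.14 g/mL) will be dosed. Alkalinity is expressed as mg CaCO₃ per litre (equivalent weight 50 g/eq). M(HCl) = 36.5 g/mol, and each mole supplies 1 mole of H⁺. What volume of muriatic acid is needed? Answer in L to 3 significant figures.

(a) Volume: 2430 m³ = 2,430,000 L.
(a) Hardness to add: (122 − 101) = 21 mg/L as CaCO₃ × 2,430,000 L = 51,030 g as CaCO₃.
(a) Moles of Ca²⁺ (1 mol Ca²⁺ ≡ 1 mol CaCO₃): 51,030 / 100.1 g/mol = 509.8 mol.
(a) Mass of CaCl₂: 509.8 × 111 = 56,590 g.

(b) Alkalinity to neutralize: (240 − 102) = 138 mg/L as CaCO₃ × 455,000 L = 62,790 g as CaCO₃.
(b) Equivalents of H⁺ required: 62,790 ÷ 50 g/eq = 1256 eq = 1256 mol HCl.
(b) Mass of HCl: 1256 × 36.5 = 45,840 g.
(b) Mass of 32.9% solution: 45,840 / 0.329 = 139,300 g.
(b) Volume: 139,300 g ÷ 1.14 g/mL = 122,200 mL.

(a) 56.6 kg; (b) 122 L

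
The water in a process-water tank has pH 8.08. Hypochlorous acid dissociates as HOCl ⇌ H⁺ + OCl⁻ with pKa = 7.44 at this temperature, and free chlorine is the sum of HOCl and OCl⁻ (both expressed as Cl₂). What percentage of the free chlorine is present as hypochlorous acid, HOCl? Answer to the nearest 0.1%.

[OCl⁻]/[HOCl] = 10^(pH − pKa) = 10^(8.08 − 7.44) = 10^0.64 = 4.365.
Fraction as HOCl = 1 / (1 + 4.365) = 0.1864.

18.6%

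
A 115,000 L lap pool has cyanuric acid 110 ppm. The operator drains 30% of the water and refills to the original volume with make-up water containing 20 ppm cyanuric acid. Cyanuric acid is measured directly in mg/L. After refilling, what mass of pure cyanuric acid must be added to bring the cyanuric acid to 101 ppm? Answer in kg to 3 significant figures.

2.07 kg

After draining 30% and refilling: 110 × 0.70 + 20 × 0.30 = 83 ppm.
Deficit to target: 101 − 83 = 18 mg/L.
Mass: 18 mg/L × 115,000 L = 2070 g cyanuric acid.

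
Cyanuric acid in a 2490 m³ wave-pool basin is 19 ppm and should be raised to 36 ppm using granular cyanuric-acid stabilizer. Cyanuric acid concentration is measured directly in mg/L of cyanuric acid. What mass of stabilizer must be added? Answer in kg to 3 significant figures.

Volume: 2490 m³ = 2,490,000 L.
CYA to add: (36 − 19) = 17 mg/L × 2,490,000 L = 42,330 g cyanuric acid.

42.3 kg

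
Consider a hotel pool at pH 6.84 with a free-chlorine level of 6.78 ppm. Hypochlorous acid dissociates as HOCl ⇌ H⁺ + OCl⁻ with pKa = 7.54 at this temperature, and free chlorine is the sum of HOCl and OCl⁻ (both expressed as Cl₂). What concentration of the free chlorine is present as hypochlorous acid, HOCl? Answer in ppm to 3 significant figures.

5.65 ppm

[OCl⁻]/[HOCl] = 10^(pH − pKa) = 10^(6.84 − 7.54) = 10^-0.70 = 0.1995.
Fraction as HOCl = 1 / (1 + 0.1995) = 0.8337.
HOCl = 0.8337 × 6.78 ppm = 5.652 ppm.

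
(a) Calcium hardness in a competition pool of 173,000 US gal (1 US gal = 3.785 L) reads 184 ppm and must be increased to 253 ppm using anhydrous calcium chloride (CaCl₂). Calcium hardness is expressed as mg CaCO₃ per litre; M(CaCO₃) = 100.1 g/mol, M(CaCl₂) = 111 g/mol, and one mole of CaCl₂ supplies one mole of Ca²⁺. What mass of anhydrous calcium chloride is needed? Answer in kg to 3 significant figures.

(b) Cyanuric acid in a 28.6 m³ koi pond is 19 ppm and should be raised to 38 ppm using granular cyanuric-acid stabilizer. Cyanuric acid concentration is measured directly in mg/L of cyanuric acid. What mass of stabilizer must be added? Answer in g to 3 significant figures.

(a) Volume: 173,000 US gal × 3.785 L/gal = 654,805 L.
(a) Hardness to add: (253 − 184) = 69 mg/L as CaCO₃ × 654,805 L = 45,180 g as CaCO₃.
(a) Moles of Ca²⁺ (1 mol Ca²⁺ ≡ 1 mol CaCO₃): 45,180 / 100.1 g/mol = 451.4 mol.
(a) Mass of CaCl₂: 451.4 × 111 = 50,100 g.

(b) Volume: 28.6 m³ = 28,600 L.
(b) CYA to add: (38 − 19) = 19 mg/L × 28,600 L = 543.4 g cyanuric acid.

(a) 50.1 kg; (b) 543 g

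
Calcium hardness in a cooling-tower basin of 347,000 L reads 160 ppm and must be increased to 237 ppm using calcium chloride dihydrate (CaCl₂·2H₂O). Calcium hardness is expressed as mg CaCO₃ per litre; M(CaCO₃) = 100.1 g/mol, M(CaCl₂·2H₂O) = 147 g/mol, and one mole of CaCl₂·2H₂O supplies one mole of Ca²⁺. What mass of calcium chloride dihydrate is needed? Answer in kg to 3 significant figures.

Hardness to add: (237 − 160) = 77 mg/L as CaCO₃ × 347,000 L = 26,720 g as CaCO₃.
Moles of Ca²⁺ (1 mol Ca²⁺ ≡ 1 mol CaCO₃): 26,720 / 100.1 g/mol = 266.9 mol.
Mass of CaCl₂·2H₂O: 266.9 × 147 = 39,240 g.

39.2 kg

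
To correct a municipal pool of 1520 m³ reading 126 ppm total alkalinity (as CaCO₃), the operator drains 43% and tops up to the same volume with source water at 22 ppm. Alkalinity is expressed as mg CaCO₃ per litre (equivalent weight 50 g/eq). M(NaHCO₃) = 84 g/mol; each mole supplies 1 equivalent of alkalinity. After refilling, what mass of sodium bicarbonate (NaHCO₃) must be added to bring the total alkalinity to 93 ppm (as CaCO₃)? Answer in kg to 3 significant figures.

29.9 kg

Volume: 1520 m³ = 1,520,000 L.
After draining 43% and refilling: 126 × 0.57 + 22 × 0.43 = 81.28 ppm.
Deficit to target: 93 − 81.28 = 11.72 mg/L.
As CaCO₃: 11.72 mg/L × 1,520,000 L = 17,810 g; ÷ 50 g/eq ÷ 1 = 356.3 mol NaHCO₃.
Mass: 356.3 × 84 = 29,930 g.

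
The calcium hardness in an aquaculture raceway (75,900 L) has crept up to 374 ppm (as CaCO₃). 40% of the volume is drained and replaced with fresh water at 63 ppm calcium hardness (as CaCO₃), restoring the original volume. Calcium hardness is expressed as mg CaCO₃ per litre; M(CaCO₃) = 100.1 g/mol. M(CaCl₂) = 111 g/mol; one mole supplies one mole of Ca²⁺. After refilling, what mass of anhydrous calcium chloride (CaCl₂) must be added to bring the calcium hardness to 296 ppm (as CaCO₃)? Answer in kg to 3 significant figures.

3.91 kg

After draining 40% and refilling: 374 × 0.60 + 63 × 0.40 = 249.6 ppm.
Deficit to target: 296 − 249.6 = 46.4 mg/L.
As CaCO₃: 46.4 mg/L × 75,900 L = 3522 g; ÷ 100.1 = 35.18 mol Ca²⁺.
Mass: 35.18 × 111 = 3905 g.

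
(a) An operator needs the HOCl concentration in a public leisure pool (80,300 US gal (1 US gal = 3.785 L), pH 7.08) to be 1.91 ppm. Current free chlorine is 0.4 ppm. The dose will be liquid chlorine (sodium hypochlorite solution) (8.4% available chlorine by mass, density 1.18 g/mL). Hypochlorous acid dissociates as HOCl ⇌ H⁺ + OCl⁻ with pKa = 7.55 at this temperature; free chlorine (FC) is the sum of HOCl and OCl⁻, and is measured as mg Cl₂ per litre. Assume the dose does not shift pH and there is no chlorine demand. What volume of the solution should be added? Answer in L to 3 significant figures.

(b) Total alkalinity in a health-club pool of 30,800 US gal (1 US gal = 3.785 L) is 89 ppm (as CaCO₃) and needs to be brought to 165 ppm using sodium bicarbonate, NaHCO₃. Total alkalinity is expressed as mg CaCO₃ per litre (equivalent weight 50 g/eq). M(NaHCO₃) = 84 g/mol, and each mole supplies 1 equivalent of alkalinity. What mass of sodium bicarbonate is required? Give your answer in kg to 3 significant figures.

(a) Volume: 80,300 US gal × 3.785 L/gal = 303,936 L.
(a) [OCl⁻]/[HOCl] = 10^(pH − pKa) = 10^(7.08 − 7.55) = 0.3388; fraction as HOCl = 1/(1 + 0.3388) = 0.7469.
(a) Free chlorine required for 1.91 ppm HOCl: 1.91 / 0.7469 = 2.557 ppm.
(a) FC to add: 2.557 − 0.4 = 2.157 mg/L as Cl₂.
(a) Cl₂ equivalent: 2.157 mg/L × 303,936 L = 655.6 g.
(a) Product at 8.4% available Cl: 655.6 / 0.084 = 7805 g.
(a) Volume: 7805 g ÷ 1.18 g/mL = 6615 mL.

(b) Volume: 30,800 US gal × 3.785 L/gal = 116,578 L.
(b) Alkalinity to add: (165 − 89) = 76 mg/L as CaCO₃ × 116,578 L = 8860 g as CaCO₃.
(b) Equivalents: 8860 g ÷ 50 g/eq = 177.2 eq.
(b) NaHCO₃ supplies 1 eq per mole → 177.2 mol.
(b) Mass: 177.2 mol × 84 g/mol = 14,880 g.

(a) 6.61 L; (b) 14.9 kg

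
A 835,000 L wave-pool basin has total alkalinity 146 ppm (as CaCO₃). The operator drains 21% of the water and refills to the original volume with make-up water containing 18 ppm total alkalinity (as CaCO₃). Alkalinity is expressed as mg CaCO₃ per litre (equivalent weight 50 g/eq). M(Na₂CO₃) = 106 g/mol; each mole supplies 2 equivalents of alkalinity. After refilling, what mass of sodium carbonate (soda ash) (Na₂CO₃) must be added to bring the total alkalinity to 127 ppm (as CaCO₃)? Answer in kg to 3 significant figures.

After draining 21% and refilling: 146 × 0.79 + 18 × 0.21 = 119.12 ppm.
Deficit to target: 127 − 119.12 = 7.88 mg/L.
As CaCO₃: 7.88 mg/L × 835,000 L = 6580 g; ÷ 50 g/eq ÷ 2 = 65.8 mol Na₂CO₃.
Mass: 65.8 × 106 = 6975 g.

6.97 kg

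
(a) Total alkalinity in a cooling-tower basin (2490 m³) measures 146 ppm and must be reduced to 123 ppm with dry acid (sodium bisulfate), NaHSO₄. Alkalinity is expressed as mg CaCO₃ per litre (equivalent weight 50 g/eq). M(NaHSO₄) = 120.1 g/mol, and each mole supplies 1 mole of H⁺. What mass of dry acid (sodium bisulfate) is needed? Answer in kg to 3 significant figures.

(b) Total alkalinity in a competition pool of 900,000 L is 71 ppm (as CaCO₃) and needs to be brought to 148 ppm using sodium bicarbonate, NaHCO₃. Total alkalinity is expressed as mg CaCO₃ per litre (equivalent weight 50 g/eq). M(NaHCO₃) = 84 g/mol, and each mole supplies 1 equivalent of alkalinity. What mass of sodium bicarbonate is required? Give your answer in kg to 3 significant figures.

(a) Volume: 2490 m³ = 2,490,000 L.
(a) Alkalinity to neutralize: (146 − 123) = 23 mg/L as CaCO₃ × 2,490,000 L = 57,270 g as CaCO₃.
(a) Equivalents of H⁺ required: 57,270 ÷ 50 g/eq = 1145 eq = 1145 mol NaHSO₄.
(a) Mass of NaHSO₄: 1145 × 120.1 = 137,600 g.

(b) Alkalinity to add: (148 − 71) = 77 mg/L as CaCO₃ × 900,000 L = 69,300 g as CaCO₃.
(b) Equivalents: 69,300 g ÷ 50 g/eq = 1386 eq.
(b) NaHCO₃ supplies 1 eq per mole → 1386 mol.
(b) Mass: 1386 mol × 84 g/mol = 116,400 g.

(a) 138 kg; (b) 116 kg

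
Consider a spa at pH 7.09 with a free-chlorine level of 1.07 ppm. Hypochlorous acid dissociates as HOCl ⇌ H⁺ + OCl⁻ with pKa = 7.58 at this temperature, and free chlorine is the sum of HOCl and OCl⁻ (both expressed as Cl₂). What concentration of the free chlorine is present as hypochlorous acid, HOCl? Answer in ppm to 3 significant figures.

[OCl⁻]/[HOCl] = 10^(pH − pKa) = 10^(7.09 − 7.58) = 10^-0.49 = 0.3236.
Fraction as HOCl = 1 / (1 + 0.3236) = 0.7555.
HOCl = 0.7555 × 1.07 ppm = 0.8084 ppm.

0.808 ppm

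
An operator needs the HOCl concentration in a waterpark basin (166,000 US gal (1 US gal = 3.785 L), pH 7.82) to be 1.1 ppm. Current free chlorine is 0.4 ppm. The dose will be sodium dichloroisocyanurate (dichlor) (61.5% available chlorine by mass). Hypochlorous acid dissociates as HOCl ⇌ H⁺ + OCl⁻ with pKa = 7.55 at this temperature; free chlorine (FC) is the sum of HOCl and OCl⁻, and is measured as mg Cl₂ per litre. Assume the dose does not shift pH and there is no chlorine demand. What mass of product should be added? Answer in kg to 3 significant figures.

Volume: 166,000 US gal × 3.785 L/gal = 628,310 L.
[OCl⁻]/[HOCl] = 10^(pH − pKa) = 10^(7.82 − 7.55) = 1.862; fraction as HOCl = 1/(1 + 1.862) = 0.3494.
Free chlorine required for 1.1 ppm HOCl: 1.1 / 0.3494 = 3.148 ppm.
FC to add: 3.148 − 0.4 = 2.748 mg/L as Cl₂.
Cl₂ equivalent: 2.748 mg/L × 628,310 L = 1727 g.
Product at 61.5% available Cl: 1727 / 0.615 = 2808 g.

2.81 kg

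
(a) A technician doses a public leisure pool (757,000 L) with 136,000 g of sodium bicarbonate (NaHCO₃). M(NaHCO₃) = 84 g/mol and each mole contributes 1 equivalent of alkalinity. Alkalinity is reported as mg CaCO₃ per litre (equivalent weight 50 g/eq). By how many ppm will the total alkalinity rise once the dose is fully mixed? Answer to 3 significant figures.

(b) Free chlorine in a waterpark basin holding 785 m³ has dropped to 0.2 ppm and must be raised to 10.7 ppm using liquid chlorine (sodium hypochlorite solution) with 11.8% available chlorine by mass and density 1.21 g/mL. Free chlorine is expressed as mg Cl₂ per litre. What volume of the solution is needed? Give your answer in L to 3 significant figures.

(a) 107 ppm; (b) 57.7 L

(a) Moles of NaHCO₃: 136,000 g ÷ 84 g/mol = 1619 mol → 1619 eq of alkalinity.
(a) As CaCO₃: 1619 eq × 50 g/eq = 80,950 g.
(a) Rise: 80,950 g / 757,000 L × 1000 = 106.9 mg/L.

(b) Volume: 785 m³ = 785,000 L.
(b) Chlorine deficit: 10.7 − 0.2 = 10.5 ppm = 10.5 mg/L as Cl₂.
(b) Cl₂ equivalent needed: 10.5 mg/L × 785,000 L = 8,242,000 mg = 8242 g.
(b) Product at 11.8% available chlorine: 8242 / 0.118 = 69,850 g.
(b) Volume at density 1.21 g/mL: 69,850 g ÷ 1.21 g/mL = 57,730 mL.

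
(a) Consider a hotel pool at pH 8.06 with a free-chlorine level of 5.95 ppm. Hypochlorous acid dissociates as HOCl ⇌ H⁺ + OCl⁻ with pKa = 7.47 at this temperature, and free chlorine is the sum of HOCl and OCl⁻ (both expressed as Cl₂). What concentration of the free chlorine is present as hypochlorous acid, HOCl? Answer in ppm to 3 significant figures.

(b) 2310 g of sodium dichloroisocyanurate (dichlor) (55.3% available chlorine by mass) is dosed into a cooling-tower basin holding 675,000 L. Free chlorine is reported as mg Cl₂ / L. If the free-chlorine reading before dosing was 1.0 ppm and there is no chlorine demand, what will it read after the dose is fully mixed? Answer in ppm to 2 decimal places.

(a) 1.22 ppm; (b) 2.89 ppm

(a) [OCl⁻]/[HOCl] = 10^(pH − pKa) = 10^(8.06 − 7.47) = 10^0.59 = 3.89.
(a) Fraction as HOCl = 1 / (1 + 3.89) = 0.2045.
(a) HOCl = 0.2045 × 5.95 ppm = 1.217 ppm.

(b) Available chlorine delivered: 2310 g × 0.553 = 1277 g as Cl₂.
(b) Concentration rise: 1277 g / 675,000 L = 1.892 mg/L = 1.89 ppm.
(b) Final FC: 1.0 + 1.89 = 2.89 ppm.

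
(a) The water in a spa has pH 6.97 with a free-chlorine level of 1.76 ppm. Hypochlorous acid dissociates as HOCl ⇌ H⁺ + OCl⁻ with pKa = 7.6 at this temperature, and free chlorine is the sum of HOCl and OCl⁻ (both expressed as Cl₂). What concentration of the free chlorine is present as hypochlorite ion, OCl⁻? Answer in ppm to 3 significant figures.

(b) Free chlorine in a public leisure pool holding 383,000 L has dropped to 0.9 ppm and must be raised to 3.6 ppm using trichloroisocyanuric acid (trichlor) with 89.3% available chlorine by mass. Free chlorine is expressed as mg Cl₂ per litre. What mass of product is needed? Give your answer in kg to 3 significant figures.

(a) [OCl⁻]/[HOCl] = 10^(pH − pKa) = 10^(6.97 − 7.6) = 10^-0.63 = 0.2344.
(a) Fraction as HOCl = 1 / (1 + 0.2344) = 0.8101.
(a) OCl⁻ = (1 − 0.8101) × 1.76 ppm = 0.3342 ppm.

(b) Chlorine deficit: 3.6 − 0.9 = 2.7 ppm = 2.7 mg/L as Cl₂.
(b) Cl₂ equivalent needed: 2.7 mg/L × 383,000 L = 1,034,000 mg = 1034 g.
(b) Product at 89.3% available chlorine: 1034 / 0.893 = 1158 g.

(a) 0.334 ppm; (b) 1.16 kg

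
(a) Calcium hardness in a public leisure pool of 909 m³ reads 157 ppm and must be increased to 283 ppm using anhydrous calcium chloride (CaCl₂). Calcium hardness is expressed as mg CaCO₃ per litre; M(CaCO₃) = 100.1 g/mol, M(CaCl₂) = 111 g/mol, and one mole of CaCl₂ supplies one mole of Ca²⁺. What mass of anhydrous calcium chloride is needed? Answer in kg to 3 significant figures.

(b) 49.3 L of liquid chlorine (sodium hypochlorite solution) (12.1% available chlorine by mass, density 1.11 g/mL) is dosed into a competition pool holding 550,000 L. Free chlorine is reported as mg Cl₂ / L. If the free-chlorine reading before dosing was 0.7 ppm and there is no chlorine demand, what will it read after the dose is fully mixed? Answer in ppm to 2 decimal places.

(a) 127 kg; (b) 12.74 ppm

(a) Volume: 909 m³ = 909,000 L.
(a) Hardness to add: (283 − 157) = 126 mg/L as CaCO₃ × 909,000 L = 114,500 g as CaCO₃.
(a) Moles of Ca²⁺ (1 mol Ca²⁺ ≡ 1 mol CaCO₃): 114,500 / 100.1 g/mol = 1144 mol.
(a) Mass of CaCl₂: 1144 × 111 = 127,000 g.

(b) Mass of solution: 49.3 L × 1000 mL/L × 1.11 g/mL = 54,720 g.
(b) Available chlorine delivered: 54,720 g × 0.121 = 6621 g as Cl₂.
(b) Concentration rise: 6621 g / 550,000 L = 12.04 mg/L = 12.04 ppm.
(b) Final FC: 0.7 + 12.04 = 12.74 ppm.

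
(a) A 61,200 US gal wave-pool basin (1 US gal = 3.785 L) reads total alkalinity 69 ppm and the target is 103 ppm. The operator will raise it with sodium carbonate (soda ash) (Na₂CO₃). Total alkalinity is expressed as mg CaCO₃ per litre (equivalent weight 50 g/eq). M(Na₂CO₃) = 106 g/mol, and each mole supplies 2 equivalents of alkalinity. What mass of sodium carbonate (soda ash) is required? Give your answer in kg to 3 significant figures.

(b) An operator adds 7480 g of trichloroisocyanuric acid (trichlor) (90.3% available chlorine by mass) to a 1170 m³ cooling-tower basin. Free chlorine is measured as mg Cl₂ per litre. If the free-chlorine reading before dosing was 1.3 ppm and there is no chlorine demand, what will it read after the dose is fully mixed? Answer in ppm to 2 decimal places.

(a) Volume: 61,200 US gal × 3.785 L/gal = 231,642 L.
(a) Alkalinity to add: (103 − 69) = 34 mg/L as CaCO₃ × 231,642 L = 7876 g as CaCO₃.
(a) Equivalents: 7876 g ÷ 50 g/eq = 157.5 eq.
(a) Each mole of Na₂CO₃ supplies 2 eq, so 157.5 / 2 = 78.76 mol.
(a) Mass: 78.76 mol × 106 g/mol = 8348 g.

(b) Volume: 1170 m³ = 1,170,000 L.
(b) Available chlorine delivered: 7480 g × 0.903 = 6754 g as Cl₂.
(b) Concentration rise: 6754 g / 1,170,000 L = 5.773 mg/L = 5.77 ppm.
(b) Final FC: 1.3 + 5.77 = 7.07 ppm.

(a) 8.35 kg; (b) 7.07 ppm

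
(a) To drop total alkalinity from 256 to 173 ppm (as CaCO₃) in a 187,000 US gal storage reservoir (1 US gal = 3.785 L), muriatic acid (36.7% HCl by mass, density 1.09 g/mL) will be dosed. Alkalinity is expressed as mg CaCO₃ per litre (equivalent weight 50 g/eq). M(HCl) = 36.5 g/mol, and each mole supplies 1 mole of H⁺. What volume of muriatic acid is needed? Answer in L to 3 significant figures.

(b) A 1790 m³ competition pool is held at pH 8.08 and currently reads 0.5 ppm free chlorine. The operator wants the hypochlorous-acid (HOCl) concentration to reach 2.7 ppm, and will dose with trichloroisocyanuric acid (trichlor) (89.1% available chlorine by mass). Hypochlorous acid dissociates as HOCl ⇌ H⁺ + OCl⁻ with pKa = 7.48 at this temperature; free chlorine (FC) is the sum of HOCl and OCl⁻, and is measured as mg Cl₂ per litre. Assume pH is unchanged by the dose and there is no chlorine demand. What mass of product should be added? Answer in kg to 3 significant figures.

(a) Volume: 187,000 US gal × 3.785 L/gal = 707,795 L.
(a) Alkalinity to neutralize: (256 − 173) = 83 mg/L as CaCO₃ × 707,795 L = 58,750 g as CaCO₃.
(a) Equivalents of H⁺ required: 58,750 ÷ 50 g/eq = 1175 eq = 1175 mol HCl.
(a) Mass of HCl: 1175 × 36.5 = 42,890 g.
(a) Mass of 36.7% solution: 42,890 / 0.367 = 116,900 g.
(a) Volume: 116,900 g ÷ 1.09 g/mL = 107,200 mL.

(b) Volume: 1790 m³ = 1,790,000 L.
(b) [OCl⁻]/[HOCl] = 10^(pH − pKa) = 10^(8.08 − 7.48) = 3.981; fraction as HOCl = 1/(1 + 3.981) = 0.2008.
(b) Free chlorine required for 2.7 ppm HOCl: 2.7 / 0.2008 = 13.45 ppm.
(b) FC to add: 13.45 − 0.5 = 12.95 mg/L as Cl₂.
(b) Cl₂ equivalent: 12.95 mg/L × 1,790,000 L = 23,180 g.
(b) Product at 89.1% available Cl: 23,180 / 0.891 = 26,010 g.

(a) 107 L; (b) 26.0 kg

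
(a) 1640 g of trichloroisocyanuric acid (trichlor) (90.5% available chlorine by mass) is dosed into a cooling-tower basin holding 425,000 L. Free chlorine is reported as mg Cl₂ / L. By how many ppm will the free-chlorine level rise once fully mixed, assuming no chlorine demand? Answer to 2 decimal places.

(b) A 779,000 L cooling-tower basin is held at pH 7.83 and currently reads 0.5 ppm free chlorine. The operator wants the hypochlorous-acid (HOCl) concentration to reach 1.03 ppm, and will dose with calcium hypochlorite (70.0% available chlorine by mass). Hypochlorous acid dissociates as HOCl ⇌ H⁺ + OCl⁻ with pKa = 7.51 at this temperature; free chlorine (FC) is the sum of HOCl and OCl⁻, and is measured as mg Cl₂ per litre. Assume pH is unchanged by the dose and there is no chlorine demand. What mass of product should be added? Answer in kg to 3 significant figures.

(a) Available chlorine delivered: 1640 g × 0.905 = 1484 g as Cl₂.
(a) Concentration rise: 1484 g / 425,000 L = 3.492 mg/L = 3.49 ppm.

(b) [OCl⁻]/[HOCl] = 10^(pH − pKa) = 10^(7.83 − 7.51) = 2.089; fraction as HOCl = 1/(1 + 2.089) = 0.3237.
(b) Free chlorine required for 1.03 ppm HOCl: 1.03 / 0.3237 = 3.182 ppm.
(b) FC to add: 3.182 − 0.5 = 2.682 mg/L as Cl₂.
(b) Cl₂ equivalent: 2.682 mg/L × 779,000 L = 2089 g.
(b) Product at 70.0% available Cl: 2089 / 0.7 = 2985 g.

(a) 3.49 ppm; (b) 2.98 kg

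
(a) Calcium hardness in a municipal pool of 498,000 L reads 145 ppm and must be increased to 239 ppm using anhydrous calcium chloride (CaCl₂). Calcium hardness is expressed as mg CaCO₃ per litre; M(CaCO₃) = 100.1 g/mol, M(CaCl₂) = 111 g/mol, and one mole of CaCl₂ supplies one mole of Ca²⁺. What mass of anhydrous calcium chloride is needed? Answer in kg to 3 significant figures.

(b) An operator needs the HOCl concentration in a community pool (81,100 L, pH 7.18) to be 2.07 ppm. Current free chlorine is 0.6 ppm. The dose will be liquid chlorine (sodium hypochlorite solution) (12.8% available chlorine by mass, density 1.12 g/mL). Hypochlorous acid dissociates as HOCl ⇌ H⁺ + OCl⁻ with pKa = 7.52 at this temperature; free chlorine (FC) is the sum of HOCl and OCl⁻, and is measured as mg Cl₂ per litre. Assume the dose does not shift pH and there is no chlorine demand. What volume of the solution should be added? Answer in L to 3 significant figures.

(a) 51.9 kg; (b) 1.37 L

(a) Hardness to add: (239 − 145) = 94 mg/L as CaCO₃ × 498,000 L = 46,810 g as CaCO₃.
(a) Moles of Ca²⁺ (1 mol Ca²⁺ ≡ 1 mol CaCO₃): 46,810 / 100.1 g/mol = 467.7 mol.
(a) Mass of CaCl₂: 467.7 × 111 = 51,910 g.

(b) [OCl⁻]/[HOCl] = 10^(pH − pKa) = 10^(7.18 − 7.52) = 0.4571; fraction as HOCl = 1/(1 + 0.4571) = 0.6863.
(b) Free chlorine required for 2.07 ppm HOCl: 2.07 / 0.6863 = 3.016 ppm.
(b) FC to add: 3.016 − 0.6 = 2.416 mg/L as Cl₂.
(b) Cl₂ equivalent: 2.416 mg/L × 81,100 L = 196 g.
(b) Product at 12.8% available Cl: 196 / 0.128 = 1531 g.
(b) Volume: 1531 g ÷ 1.12 g/mL = 1367 mL.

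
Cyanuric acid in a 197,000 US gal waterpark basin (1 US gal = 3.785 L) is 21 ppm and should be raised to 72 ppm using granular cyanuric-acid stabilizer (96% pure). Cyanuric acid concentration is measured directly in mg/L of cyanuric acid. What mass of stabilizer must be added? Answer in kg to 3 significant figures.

39.6 kg

Volume: 197,000 US gal × 3.785 L/gal = 745,645 L.
CYA to add: (72 − 21) = 51 mg/L × 745,645 L = 38,030 g cyanuric acid.
At 96% purity: 38,030 / 0.96 = 39,610 g product.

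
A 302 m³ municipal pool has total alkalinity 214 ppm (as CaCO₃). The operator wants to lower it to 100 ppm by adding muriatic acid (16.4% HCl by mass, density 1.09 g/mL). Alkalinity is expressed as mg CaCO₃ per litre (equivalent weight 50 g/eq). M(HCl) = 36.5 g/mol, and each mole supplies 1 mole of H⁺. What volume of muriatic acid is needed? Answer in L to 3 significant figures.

141 L

Volume: 302 m³ = 302,000 L.
Alkalinity to neutralize: (214 − 100) = 114 mg/L as CaCO₃ × 302,000 L = 34,430 g as CaCO₃.
Equivalents of H⁺ required: 34,430 ÷ 50 g/eq = 688.6 eq = 688.6 mol HCl.
Mass of HCl: 688.6 × 36.5 = 25,130 g.
Mass of 16.4% solution: 25,130 / 0.164 = 153,200 g.
Volume: 153,200 g ÷ 1.09 g/mL = 140,600 mL.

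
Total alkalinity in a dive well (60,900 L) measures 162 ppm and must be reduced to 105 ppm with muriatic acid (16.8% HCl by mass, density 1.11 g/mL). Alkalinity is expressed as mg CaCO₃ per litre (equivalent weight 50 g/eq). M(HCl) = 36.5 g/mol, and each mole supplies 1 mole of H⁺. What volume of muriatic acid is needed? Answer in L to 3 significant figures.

Alkalinity to neutralize: (162 − 105) = 57 mg/L as CaCO₃ × 60,900 L = 3471 g as CaCO₃.
Equivalents of H⁺ required: 3471 ÷ 50 g/eq = 69.43 eq = 69.43 mol HCl.
Mass of HCl: 69.43 × 36.5 = 2534 g.
Mass of 16.8% solution: 2534 / 0.168 = 15,080 g.
Volume: 15,080 g ÷ 1.11 g/mL = 13,590 mL.

13.6 L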